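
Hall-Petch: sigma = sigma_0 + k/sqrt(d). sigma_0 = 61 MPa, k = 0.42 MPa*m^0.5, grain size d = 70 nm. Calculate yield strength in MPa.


d = 70 nm = 7e-08 m
sqrt(d) = 0.0002645751
Hall-Petch contribution = k / sqrt(d) = 0.42 / 0.0002645751 = 1587.5 MPa
sigma = sigma_0 + k/sqrt(d) = 61 + 1587.5 = 1648.5 MPa

1648.5


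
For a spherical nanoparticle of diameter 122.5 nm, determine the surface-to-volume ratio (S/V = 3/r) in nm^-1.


Radius r = 122.5/2 = 61.25 nm
S/V = 3 / r = 3 / 61.25
S/V = 0.049 nm^-1

0.049


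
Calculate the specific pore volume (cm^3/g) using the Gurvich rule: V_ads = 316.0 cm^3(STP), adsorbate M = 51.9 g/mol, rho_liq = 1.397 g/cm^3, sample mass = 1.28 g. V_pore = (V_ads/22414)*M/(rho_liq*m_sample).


Moles adsorbed n = V_ads / 22414 = 316.0 / 22414 = 1.409833e-02 mol
Liquid volume V_liq = n * M / rho_liq = 1.409833e-02 * 51.9 / 1.397 = 0.52377 cm^3
Specific pore volume V_pore = V_liq / m_sample = 0.52377 / 1.28
V_pore = 0.4092 cm^3/g

0.4092


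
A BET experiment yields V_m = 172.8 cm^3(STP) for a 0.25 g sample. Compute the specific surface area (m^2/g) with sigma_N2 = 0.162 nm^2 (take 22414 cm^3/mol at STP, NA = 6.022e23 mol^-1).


Number of moles in monolayer = V_m / 22414 = 172.8 / 22414 = 0.00770947
Number of molecules = moles * NA = 0.00770947 * 6.022e23
SA = molecules * sigma / mass
SA = (172.8 / 22414) * 6.022e23 * 0.162e-18 / 0.25
SA = 3008.4 m^2/g

3008.4


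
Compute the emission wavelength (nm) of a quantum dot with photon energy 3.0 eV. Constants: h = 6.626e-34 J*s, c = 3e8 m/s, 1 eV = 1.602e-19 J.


Convert energy: E = 3.0 eV = 3.0 * 1.602e-19 = 4.806e-19 J
lambda = h*c / E = 6.626e-34 * 3e8 / 4.806e-19
lambda = 4.13608e-07 m = 413.6 nm

413.6


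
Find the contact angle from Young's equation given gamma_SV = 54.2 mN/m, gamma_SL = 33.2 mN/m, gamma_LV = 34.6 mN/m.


cos(theta) = (gamma_SV - gamma_SL) / gamma_LV
cos(theta) = (54.2 - 33.2) / 34.6
cos(theta) = 0.606936
theta = arccos(0.606936) = 52.63 degrees

52.63


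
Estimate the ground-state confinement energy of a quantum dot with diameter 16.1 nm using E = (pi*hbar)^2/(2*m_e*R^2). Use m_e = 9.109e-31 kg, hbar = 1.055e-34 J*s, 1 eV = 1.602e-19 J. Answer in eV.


Radius R = 16.1/2 = 8.05 nm = 8.05e-09 m
E = (pi * 1.055e-34)^2 / (2 * 9.109e-31 * (8.05e-09)^2)
E(J) = 9.30491e-22
E = E(J) / 1.602e-19 = 0.0058 eV

0.0058


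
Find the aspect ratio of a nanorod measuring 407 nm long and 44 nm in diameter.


Aspect ratio AR = length / diameter
AR = 407 / 44
AR = 9.25

9.25


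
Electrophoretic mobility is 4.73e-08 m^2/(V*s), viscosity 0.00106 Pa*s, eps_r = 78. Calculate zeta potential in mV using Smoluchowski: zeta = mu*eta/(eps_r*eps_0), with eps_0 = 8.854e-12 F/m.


Smoluchowski equation: zeta = mu * eta / (eps_r * eps_0)
zeta = 4.73e-08 * 0.00106 / (78 * 8.854e-12)
zeta = 0.072599 V = 72.6 mV

72.6


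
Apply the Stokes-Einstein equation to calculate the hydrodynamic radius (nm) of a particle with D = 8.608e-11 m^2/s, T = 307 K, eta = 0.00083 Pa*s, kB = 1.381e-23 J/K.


Stokes-Einstein: R = kB*T / (6*pi*eta*D)
R = 1.381e-23 * 307 / (6 * pi * 0.00083 * 8.608e-11)
R = 3.14811e-09 m = 3.15 nm

3.15


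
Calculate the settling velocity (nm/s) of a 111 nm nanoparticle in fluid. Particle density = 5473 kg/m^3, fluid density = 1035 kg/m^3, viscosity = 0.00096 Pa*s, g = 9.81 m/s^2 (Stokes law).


Radius R = 111/2 nm = 5.55e-08 m
Density difference = 5473 - 1035 = 4438 kg/m^3
v = 2 * R^2 * (rho_p - rho_f) * g / (9 * eta)
v = 2 * (5.55e-08)^2 * 4438 * 9.81 / (9 * 0.00096)
v = 3.10426e-08 m/s = 31.0426 nm/s

31.0426


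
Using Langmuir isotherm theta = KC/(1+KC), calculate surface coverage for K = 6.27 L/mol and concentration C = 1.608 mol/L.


Langmuir isotherm: theta = K*C / (1 + K*C)
K*C = 6.27 * 1.608 = 10.08216
theta = 10.08216 / (1 + 10.08216) = 10.08216 / 11.08216
theta = 0.9098

0.9098


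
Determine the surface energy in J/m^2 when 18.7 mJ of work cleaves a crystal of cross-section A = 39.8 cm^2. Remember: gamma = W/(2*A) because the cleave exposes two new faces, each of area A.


Convert: A = 39.8 cm^2 = 0.00398 m^2, W = 18.7 mJ = 0.0187 J
Cleaving exposes two faces of area A, so total new surface = 2*A and gamma = W / (2*A)
gamma = 0.0187 / (2 * 0.00398)
gamma = 2.349 J/m^2

2.349


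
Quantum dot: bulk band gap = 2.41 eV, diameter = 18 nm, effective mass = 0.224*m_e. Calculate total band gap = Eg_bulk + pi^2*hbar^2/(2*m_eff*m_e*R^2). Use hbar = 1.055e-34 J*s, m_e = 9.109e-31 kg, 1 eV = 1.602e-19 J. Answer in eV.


Radius R = 18/2 nm = 9e-09 m
Confinement energy dE = pi^2 * hbar^2 / (2 * m_eff * m_e * R^2)
dE = pi^2 * (1.055e-34)^2 / (2 * 0.224 * 9.109e-31 * (9e-09)^2) J, divided by 1.602e-19 J/eV
dE = 0.0207 eV
Total band gap = E_g(bulk) + dE = 2.41 + 0.0207 = 2.4307 eV

2.4307


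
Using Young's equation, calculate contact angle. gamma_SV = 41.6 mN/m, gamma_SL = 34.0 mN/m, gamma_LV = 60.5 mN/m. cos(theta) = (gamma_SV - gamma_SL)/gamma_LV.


cos(theta) = (gamma_SV - gamma_SL) / gamma_LV
cos(theta) = (41.6 - 34.0) / 60.5
cos(theta) = 0.12562
theta = arccos(0.12562) = 82.78 degrees

82.78


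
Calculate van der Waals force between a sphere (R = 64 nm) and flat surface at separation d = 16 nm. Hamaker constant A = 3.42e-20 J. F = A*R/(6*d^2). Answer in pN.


Convert to SI: R = 64 nm = 6.4e-08 m, d = 16 nm = 1.6e-08 m
F = A * R / (6 * d^2)
F = 3.42e-20 * 6.4e-08 / (6 * (1.6e-08)^2)
F = 1.425e-12 N = 1.425 pN

1.425


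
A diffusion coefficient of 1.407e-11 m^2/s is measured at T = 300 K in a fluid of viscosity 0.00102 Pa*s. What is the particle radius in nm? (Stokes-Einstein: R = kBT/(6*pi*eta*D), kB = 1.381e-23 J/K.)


Stokes-Einstein: R = kB*T / (6*pi*eta*D)
R = 1.381e-23 * 300 / (6 * pi * 0.00102 * 1.407e-11)
R = 1.53151e-08 m = 15.32 nm

15.32


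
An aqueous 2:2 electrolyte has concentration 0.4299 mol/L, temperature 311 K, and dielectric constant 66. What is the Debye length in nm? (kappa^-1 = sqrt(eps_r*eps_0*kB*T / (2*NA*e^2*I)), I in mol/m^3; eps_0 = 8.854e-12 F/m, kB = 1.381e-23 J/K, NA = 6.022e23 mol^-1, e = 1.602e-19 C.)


Ionic strength I = 0.4299 * 2^2 * 1000 = 1719.6 mol/m^3
kappa^-1 = sqrt(66 * 8.854e-12 * 1.381e-23 * 311 / (2 * 6.022e23 * (1.602e-19)^2 * 1719.6))
kappa^-1 = 0.217 nm

0.217


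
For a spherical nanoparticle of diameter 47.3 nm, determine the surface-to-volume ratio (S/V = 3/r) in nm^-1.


Radius r = 47.3/2 = 23.65 nm
S/V = 3 / r = 3 / 23.65
S/V = 0.1268 nm^-1

0.1268


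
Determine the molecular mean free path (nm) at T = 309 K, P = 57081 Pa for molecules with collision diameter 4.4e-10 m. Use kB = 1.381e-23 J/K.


Mean free path: lambda = kB*T / (sqrt(2) * pi * d^2 * P)
lambda = 1.381e-23 * 309 / (sqrt(2) * pi * (4.4e-10)^2 * 57081)
lambda = 8.69141e-08 m
lambda = 86.91 nm

86.91


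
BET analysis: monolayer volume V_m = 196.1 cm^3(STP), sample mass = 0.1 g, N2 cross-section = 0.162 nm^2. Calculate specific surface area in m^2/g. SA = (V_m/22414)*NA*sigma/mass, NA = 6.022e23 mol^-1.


Number of moles in monolayer = V_m / 22414 = 196.1 / 22414 = 0.008749
Number of molecules = moles * NA = 0.008749 * 6.022e23
SA = molecules * sigma / mass
SA = (196.1 / 22414) * 6.022e23 * 0.162e-18 / 0.1
SA = 8535.2 m^2/g

8535.2


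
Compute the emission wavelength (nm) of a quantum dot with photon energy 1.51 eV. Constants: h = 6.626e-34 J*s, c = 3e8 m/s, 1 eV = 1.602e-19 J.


Convert energy: E = 1.51 eV = 1.51 * 1.602e-19 = 2.41902e-19 J
lambda = h*c / E = 6.626e-34 * 3e8 / 2.41902e-19
lambda = 8.21738e-07 m = 821.7 nm

821.7


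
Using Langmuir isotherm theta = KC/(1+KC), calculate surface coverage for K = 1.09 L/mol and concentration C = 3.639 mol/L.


Langmuir isotherm: theta = K*C / (1 + K*C)
K*C = 1.09 * 3.639 = 3.96651
theta = 3.96651 / (1 + 3.96651) = 3.96651 / 4.96651
theta = 0.7987

0.7987


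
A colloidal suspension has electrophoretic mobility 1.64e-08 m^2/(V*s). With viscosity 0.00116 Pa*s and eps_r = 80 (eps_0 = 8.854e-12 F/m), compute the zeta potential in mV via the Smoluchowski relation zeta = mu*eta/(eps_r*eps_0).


Smoluchowski equation: zeta = mu * eta / (eps_r * eps_0)
zeta = 1.64e-08 * 0.00116 / (80 * 8.854e-12)
zeta = 0.026858 V = 26.86 mV

26.86


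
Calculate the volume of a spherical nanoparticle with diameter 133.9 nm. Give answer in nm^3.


Radius r = 133.9/2 = 66.95 nm
Volume V = (4/3) * pi * r^3
V = (4/3) * pi * (66.95)^3
V = 1257014.69 nm^3

1257014.69


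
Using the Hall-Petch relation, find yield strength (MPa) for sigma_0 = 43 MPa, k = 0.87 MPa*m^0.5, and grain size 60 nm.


d = 60 nm = 6e-08 m
sqrt(d) = 0.000244949
Hall-Petch contribution = k / sqrt(d) = 0.87 / 0.000244949 = 3551.8 MPa
sigma = sigma_0 + k/sqrt(d) = 43 + 3551.8 = 3594.8 MPa

3594.8


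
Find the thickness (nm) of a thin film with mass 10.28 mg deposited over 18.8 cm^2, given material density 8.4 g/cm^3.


Convert: m = 10.28 mg = 1.0280e-05 kg, A = 18.8 cm^2 = 1.8800e-03 m^2, rho = 8.4 g/cm^3 = 8400 kg/m^3
t = m / (A * rho)
t = 1.0280e-05 / (1.8800e-03 * 8400)
t = 6.5096e-07 m = 651.0 nm

651.0


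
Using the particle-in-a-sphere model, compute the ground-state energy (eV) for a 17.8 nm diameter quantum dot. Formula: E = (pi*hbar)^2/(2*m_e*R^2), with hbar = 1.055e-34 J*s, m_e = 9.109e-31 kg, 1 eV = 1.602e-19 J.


Radius R = 17.8/2 = 8.9 nm = 8.9e-09 m
E = (pi * 1.055e-34)^2 / (2 * 9.109e-31 * (8.9e-09)^2)
E(J) = 7.61244e-22
E = E(J) / 1.602e-19 = 0.0048 eV

0.0048


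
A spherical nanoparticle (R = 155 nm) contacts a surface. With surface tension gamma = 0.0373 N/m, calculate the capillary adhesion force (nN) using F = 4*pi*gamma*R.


Convert radius: R = 155 nm = 1.55e-07 m
F = 4 * pi * gamma * R
F = 4 * pi * 0.0373 * 1.55e-07
F = 7.26525e-08 N = 72.6525 nN

72.6525


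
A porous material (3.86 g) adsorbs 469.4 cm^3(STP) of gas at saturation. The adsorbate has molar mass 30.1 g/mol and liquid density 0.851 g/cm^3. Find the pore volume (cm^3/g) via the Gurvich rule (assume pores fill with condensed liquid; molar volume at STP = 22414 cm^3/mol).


Moles adsorbed n = V_ads / 22414 = 469.4 / 22414 = 2.094227e-02 mol
Liquid volume V_liq = n * M / rho_liq = 2.094227e-02 * 30.1 / 0.851 = 0.74073 cm^3
Specific pore volume V_pore = V_liq / m_sample = 0.74073 / 3.86
V_pore = 0.1919 cm^3/g

0.1919


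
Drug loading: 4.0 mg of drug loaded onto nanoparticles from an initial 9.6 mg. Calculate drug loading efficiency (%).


Drug loading efficiency = (drug loaded / drug initial) * 100
DLE = 4.0 / 9.6 * 100
DLE = 0.4167 * 100
DLE = 41.67%

41.67


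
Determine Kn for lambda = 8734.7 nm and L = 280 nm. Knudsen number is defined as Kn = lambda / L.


Knudsen number Kn = lambda / L
Kn = 8734.7 / 280
Kn = 31.1954

31.1954


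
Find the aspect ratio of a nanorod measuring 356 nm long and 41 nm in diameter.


Aspect ratio AR = length / diameter
AR = 356 / 41
AR = 8.68

8.68


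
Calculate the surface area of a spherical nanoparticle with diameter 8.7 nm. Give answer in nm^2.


Radius r = 8.7/2 = 4.35 nm
Surface area SA = 4 * pi * r^2
SA = 4 * pi * (4.35)^2
SA = 237.79 nm^2

237.79


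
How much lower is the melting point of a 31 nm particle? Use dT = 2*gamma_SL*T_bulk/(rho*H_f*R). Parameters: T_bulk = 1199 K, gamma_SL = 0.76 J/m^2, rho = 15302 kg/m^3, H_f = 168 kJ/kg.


Radius R = 31/2 = 15.5 nm = 1.55e-08 m
Convert H_f = 168 kJ/kg = 168000 J/kg
dT = 2 * gamma_SL * T_bulk / (rho * H_f * R)
dT = 2 * 0.76 * 1199 / (15302 * 168000 * 1.55e-08)
dT = 45.7 K

45.7


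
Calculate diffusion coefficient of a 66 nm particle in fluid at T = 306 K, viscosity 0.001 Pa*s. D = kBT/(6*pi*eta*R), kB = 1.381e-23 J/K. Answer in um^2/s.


Radius R = 66/2 = 33 nm = 3.3e-08 m
D = kB*T / (6*pi*eta*R)
D = 1.381e-23 * 306 / (6 * pi * 0.001 * 3.3e-08)
D = 6.7936e-12 m^2/s = 6.794 um^2/s

6.794


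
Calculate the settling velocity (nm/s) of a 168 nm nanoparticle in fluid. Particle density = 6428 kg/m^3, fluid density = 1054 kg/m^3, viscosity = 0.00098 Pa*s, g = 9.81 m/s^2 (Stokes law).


Radius R = 168/2 nm = 8.4e-08 m
Density difference = 6428 - 1054 = 5374 kg/m^3
v = 2 * R^2 * (rho_p - rho_f) * g / (9 * eta)
v = 2 * (8.4e-08)^2 * 5374 * 9.81 / (9 * 0.00098)
v = 8.43503e-08 m/s = 84.3503 nm/s

84.3503


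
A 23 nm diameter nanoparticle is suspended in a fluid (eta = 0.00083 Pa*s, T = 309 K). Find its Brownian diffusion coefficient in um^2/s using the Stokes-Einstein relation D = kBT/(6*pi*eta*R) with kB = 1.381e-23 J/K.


Radius R = 23/2 = 11.5 nm = 1.15e-08 m
D = kB*T / (6*pi*eta*R)
D = 1.381e-23 * 309 / (6 * pi * 0.00083 * 1.15e-08)
D = 2.37178e-11 m^2/s = 23.718 um^2/s

23.718


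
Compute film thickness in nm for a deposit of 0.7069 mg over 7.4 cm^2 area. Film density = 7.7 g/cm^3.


Convert: m = 0.7069 mg = 7.0690e-07 kg, A = 7.4 cm^2 = 7.4000e-04 m^2, rho = 7.7 g/cm^3 = 7700 kg/m^3
t = m / (A * rho)
t = 7.0690e-07 / (7.4000e-04 * 7700)
t = 1.2406e-07 m = 124.1 nm

124.1


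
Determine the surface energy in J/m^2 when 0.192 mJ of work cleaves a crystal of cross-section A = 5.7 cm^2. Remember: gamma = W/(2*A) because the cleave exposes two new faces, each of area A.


Convert: A = 5.7 cm^2 = 0.00057 m^2, W = 0.192 mJ = 0.000192 J
Cleaving exposes two faces of area A, so total new surface = 2*A and gamma = W / (2*A)
gamma = 0.000192 / (2 * 0.00057)
gamma = 0.168 J/m^2

0.168


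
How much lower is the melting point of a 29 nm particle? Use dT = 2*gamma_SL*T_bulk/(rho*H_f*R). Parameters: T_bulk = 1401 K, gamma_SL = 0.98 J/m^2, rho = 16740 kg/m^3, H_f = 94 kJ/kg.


Radius R = 29/2 = 14.5 nm = 1.45e-08 m
Convert H_f = 94 kJ/kg = 94000 J/kg
dT = 2 * gamma_SL * T_bulk / (rho * H_f * R)
dT = 2 * 0.98 * 1401 / (16740 * 94000 * 1.45e-08)
dT = 120.3 K

120.3


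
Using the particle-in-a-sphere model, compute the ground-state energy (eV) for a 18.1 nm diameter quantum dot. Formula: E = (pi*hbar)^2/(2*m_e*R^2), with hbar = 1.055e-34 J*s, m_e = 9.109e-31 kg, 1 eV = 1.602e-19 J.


Radius R = 18.1/2 = 9.05 nm = 9.05e-09 m
E = (pi * 1.055e-34)^2 / (2 * 9.109e-31 * (9.05e-09)^2)
E(J) = 7.36219e-22
E = E(J) / 1.602e-19 = 0.0046 eV

0.0046


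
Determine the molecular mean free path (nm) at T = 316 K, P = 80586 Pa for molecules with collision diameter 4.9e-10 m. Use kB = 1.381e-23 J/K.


Mean free path: lambda = kB*T / (sqrt(2) * pi * d^2 * P)
lambda = 1.381e-23 * 316 / (sqrt(2) * pi * (4.9e-10)^2 * 80586)
lambda = 5.0765e-08 m
lambda = 50.76 nm

50.76


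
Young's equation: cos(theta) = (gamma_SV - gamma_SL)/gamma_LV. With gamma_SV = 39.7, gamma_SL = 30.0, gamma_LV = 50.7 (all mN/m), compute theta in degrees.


cos(theta) = (gamma_SV - gamma_SL) / gamma_LV
cos(theta) = (39.7 - 30.0) / 50.7
cos(theta) = 0.191321
theta = arccos(0.191321) = 78.97 degrees

78.97


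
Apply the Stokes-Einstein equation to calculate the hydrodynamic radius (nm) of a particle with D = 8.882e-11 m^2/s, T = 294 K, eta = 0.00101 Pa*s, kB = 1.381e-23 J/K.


Stokes-Einstein: R = kB*T / (6*pi*eta*D)
R = 1.381e-23 * 294 / (6 * pi * 0.00101 * 8.882e-11)
R = 2.40109e-09 m = 2.4 nm

2.4


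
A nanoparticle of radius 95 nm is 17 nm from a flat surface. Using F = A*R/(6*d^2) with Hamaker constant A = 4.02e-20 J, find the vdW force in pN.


Convert to SI: R = 95 nm = 9.5e-08 m, d = 17 nm = 1.7e-08 m
F = A * R / (6 * d^2)
F = 4.02e-20 * 9.5e-08 / (6 * (1.7e-08)^2)
F = 2.20242e-12 N = 2.202 pN

2.202


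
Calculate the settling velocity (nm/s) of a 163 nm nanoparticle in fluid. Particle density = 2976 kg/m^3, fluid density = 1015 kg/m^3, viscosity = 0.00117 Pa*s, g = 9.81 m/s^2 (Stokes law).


Radius R = 163/2 nm = 8.15e-08 m
Density difference = 2976 - 1015 = 1961 kg/m^3
v = 2 * R^2 * (rho_p - rho_f) * g / (9 * eta)
v = 2 * (8.15e-08)^2 * 1961 * 9.81 / (9 * 0.00117)
v = 2.42696e-08 m/s = 24.2696 nm/s

24.2696


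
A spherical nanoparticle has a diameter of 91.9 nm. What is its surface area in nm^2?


Radius r = 91.9/2 = 45.95 nm
Surface area SA = 4 * pi * r^2
SA = 4 * pi * (45.95)^2
SA = 26532.67 nm^2

26532.67


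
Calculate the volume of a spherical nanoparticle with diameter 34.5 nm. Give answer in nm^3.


Radius r = 34.5/2 = 17.25 nm
Volume V = (4/3) * pi * r^3
V = (4/3) * pi * (17.25)^3
V = 21500.86 nm^3

21500.86


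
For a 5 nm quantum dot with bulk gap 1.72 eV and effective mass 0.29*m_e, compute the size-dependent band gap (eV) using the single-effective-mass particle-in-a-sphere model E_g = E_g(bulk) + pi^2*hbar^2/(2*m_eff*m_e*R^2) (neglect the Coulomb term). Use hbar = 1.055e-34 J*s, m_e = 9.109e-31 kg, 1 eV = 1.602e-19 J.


Radius R = 5/2 nm = 2.5e-09 m
Confinement energy dE = pi^2 * hbar^2 / (2 * m_eff * m_e * R^2)
dE = pi^2 * (1.055e-34)^2 / (2 * 0.29 * 9.109e-31 * (2.5e-09)^2) J, divided by 1.602e-19 J/eV
dE = 0.2077 eV
Total band gap = E_g(bulk) + dE = 1.72 + 0.2077 = 1.9277 eV

1.9277


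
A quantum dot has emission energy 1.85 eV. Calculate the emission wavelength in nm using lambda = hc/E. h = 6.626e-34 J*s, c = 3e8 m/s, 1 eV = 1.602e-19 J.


Convert energy: E = 1.85 eV = 1.85 * 1.602e-19 = 2.9637e-19 J
lambda = h*c / E = 6.626e-34 * 3e8 / 2.9637e-19
lambda = 6.70716e-07 m = 670.7 nm

670.7


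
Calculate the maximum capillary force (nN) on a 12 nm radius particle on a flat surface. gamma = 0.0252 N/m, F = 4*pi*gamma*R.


Convert radius: R = 12 nm = 1.2e-08 m
F = 4 * pi * gamma * R
F = 4 * pi * 0.0252 * 1.2e-08
F = 3.80007e-09 N = 3.8001 nN

3.8001


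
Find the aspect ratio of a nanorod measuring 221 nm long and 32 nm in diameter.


Aspect ratio AR = length / diameter
AR = 221 / 32
AR = 6.91

6.91


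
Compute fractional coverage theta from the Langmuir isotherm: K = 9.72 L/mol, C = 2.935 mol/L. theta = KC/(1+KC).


Langmuir isotherm: theta = K*C / (1 + K*C)
K*C = 9.72 * 2.935 = 28.5282
theta = 28.5282 / (1 + 28.5282) = 28.5282 / 29.5282
theta = 0.9661

0.9661


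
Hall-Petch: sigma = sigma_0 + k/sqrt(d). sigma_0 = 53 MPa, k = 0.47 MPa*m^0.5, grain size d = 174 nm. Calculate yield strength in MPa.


d = 174 nm = 1.74e-07 m
sqrt(d) = 0.0004171331
Hall-Petch contribution = k / sqrt(d) = 0.47 / 0.0004171331 = 1126.7 MPa
sigma = sigma_0 + k/sqrt(d) = 53 + 1126.7 = 1179.7 MPa

1179.7


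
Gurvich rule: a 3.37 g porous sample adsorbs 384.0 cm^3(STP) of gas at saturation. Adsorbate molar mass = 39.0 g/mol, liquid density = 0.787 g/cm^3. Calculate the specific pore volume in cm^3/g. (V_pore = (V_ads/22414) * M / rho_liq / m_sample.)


Moles adsorbed n = V_ads / 22414 = 384.0 / 22414 = 1.713215e-02 mol
Liquid volume V_liq = n * M / rho_liq = 1.713215e-02 * 39.0 / 0.787 = 0.84899 cm^3
Specific pore volume V_pore = V_liq / m_sample = 0.84899 / 3.37
V_pore = 0.2519 cm^3/g

0.2519


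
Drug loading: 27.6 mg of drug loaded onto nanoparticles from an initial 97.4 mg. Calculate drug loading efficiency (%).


Drug loading efficiency = (drug loaded / drug initial) * 100
DLE = 27.6 / 97.4 * 100
DLE = 0.2834 * 100
DLE = 28.34%

28.34


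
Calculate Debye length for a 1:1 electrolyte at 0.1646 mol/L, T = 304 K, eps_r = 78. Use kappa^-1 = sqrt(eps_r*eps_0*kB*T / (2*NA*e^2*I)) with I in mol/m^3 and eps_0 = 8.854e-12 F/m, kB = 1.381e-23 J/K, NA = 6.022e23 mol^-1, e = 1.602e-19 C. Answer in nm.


Ionic strength I = 0.1646 * 1^2 * 1000 = 164.6 mol/m^3
kappa^-1 = sqrt(78 * 8.854e-12 * 1.381e-23 * 304 / (2 * 6.022e23 * (1.602e-19)^2 * 164.6))
kappa^-1 = 0.755 nm

0.755


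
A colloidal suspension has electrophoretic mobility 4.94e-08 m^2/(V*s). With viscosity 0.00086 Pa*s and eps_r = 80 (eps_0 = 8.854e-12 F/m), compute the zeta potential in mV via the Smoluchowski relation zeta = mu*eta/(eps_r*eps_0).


Smoluchowski equation: zeta = mu * eta / (eps_r * eps_0)
zeta = 4.94e-08 * 0.00086 / (80 * 8.854e-12)
zeta = 0.059979 V = 59.98 mV

59.98


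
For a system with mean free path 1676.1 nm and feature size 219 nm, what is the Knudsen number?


Knudsen number Kn = lambda / L
Kn = 1676.1 / 219
Kn = 7.6534

7.6534


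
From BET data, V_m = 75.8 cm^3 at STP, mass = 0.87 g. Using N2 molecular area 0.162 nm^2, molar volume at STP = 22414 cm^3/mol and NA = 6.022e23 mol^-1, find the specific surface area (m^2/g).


Number of moles in monolayer = V_m / 22414 = 75.8 / 22414 = 0.00338181
Number of molecules = moles * NA = 0.00338181 * 6.022e23
SA = molecules * sigma / mass
SA = (75.8 / 22414) * 6.022e23 * 0.162e-18 / 0.87
SA = 379.2 m^2/g

379.2


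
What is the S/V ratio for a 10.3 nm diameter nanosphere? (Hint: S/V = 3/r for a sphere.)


Radius r = 10.3/2 = 5.15 nm
S/V = 3 / r = 3 / 5.15
S/V = 0.5825 nm^-1

0.5825


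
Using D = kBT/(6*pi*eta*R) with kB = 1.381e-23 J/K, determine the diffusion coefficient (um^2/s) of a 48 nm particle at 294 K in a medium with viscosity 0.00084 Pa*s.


Radius R = 48/2 = 24 nm = 2.4e-08 m
D = kB*T / (6*pi*eta*R)
D = 1.381e-23 * 294 / (6 * pi * 0.00084 * 2.4e-08)
D = 1.06844e-11 m^2/s = 10.684 um^2/s

10.684


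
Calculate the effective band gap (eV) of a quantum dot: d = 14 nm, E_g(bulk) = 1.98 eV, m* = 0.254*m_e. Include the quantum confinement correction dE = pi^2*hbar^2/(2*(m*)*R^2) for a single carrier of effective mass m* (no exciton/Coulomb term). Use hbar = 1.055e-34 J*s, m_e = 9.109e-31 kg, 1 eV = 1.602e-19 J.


Radius R = 14/2 nm = 7e-09 m
Confinement energy dE = pi^2 * hbar^2 / (2 * m_eff * m_e * R^2)
dE = pi^2 * (1.055e-34)^2 / (2 * 0.254 * 9.109e-31 * (7e-09)^2) J, divided by 1.602e-19 J/eV
dE = 0.0302 eV
Total band gap = E_g(bulk) + dE = 1.98 + 0.0302 = 2.0102 eV

2.0102


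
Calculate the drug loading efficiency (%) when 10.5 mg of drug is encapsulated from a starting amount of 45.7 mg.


Drug loading efficiency = (drug loaded / drug initial) * 100
DLE = 10.5 / 45.7 * 100
DLE = 0.2298 * 100
DLE = 22.98%

22.98


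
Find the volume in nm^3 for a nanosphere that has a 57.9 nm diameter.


Radius r = 57.9/2 = 28.95 nm
Volume V = (4/3) * pi * r^3
V = (4/3) * pi * (28.95)^3
V = 101632.9 nm^3

101632.9


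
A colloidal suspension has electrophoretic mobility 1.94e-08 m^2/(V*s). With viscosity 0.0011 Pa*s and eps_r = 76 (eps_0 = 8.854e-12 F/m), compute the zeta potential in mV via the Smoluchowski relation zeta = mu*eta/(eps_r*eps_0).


Smoluchowski equation: zeta = mu * eta / (eps_r * eps_0)
zeta = 1.94e-08 * 0.0011 / (76 * 8.854e-12)
zeta = 0.031713 V = 31.71 mV

31.71


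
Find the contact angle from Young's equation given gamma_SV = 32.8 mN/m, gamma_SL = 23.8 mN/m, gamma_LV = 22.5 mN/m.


cos(theta) = (gamma_SV - gamma_SL) / gamma_LV
cos(theta) = (32.8 - 23.8) / 22.5
cos(theta) = 0.4
theta = arccos(0.4) = 66.42 degrees

66.42


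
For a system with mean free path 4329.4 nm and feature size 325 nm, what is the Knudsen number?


Knudsen number Kn = lambda / L
Kn = 4329.4 / 325
Kn = 13.3212

13.3212


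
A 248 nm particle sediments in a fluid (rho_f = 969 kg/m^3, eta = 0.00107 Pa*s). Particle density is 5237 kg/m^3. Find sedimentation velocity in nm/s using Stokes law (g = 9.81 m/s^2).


Radius R = 248/2 nm = 1.24e-07 m
Density difference = 5237 - 969 = 4268 kg/m^3
v = 2 * R^2 * (rho_p - rho_f) * g / (9 * eta)
v = 2 * (1.24e-07)^2 * 4268 * 9.81 / (9 * 0.00107)
v = 1.33703e-07 m/s = 133.7028 nm/s

133.7028


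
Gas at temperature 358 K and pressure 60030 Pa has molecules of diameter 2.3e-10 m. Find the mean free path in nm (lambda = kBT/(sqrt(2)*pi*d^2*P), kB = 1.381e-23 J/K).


Mean free path: lambda = kB*T / (sqrt(2) * pi * d^2 * P)
lambda = 1.381e-23 * 358 / (sqrt(2) * pi * (2.3e-10)^2 * 60030)
lambda = 3.50419e-07 m
lambda = 350.42 nm

350.42


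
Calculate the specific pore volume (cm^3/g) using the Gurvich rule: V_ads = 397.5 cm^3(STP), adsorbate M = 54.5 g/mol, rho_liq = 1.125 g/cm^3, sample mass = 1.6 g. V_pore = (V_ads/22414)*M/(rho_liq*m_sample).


Moles adsorbed n = V_ads / 22414 = 397.5 / 22414 = 1.773445e-02 mol
Liquid volume V_liq = n * M / rho_liq = 1.773445e-02 * 54.5 / 1.125 = 0.85914 cm^3
Specific pore volume V_pore = V_liq / m_sample = 0.85914 / 1.6
V_pore = 0.537 cm^3/g

0.537


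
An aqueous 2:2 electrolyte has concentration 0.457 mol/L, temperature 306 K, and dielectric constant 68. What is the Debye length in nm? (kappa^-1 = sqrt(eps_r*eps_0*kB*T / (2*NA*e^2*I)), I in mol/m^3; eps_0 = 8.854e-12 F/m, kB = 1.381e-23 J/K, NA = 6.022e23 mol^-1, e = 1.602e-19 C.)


Ionic strength I = 0.457 * 2^2 * 1000 = 1828 mol/m^3
kappa^-1 = sqrt(68 * 8.854e-12 * 1.381e-23 * 306 / (2 * 6.022e23 * (1.602e-19)^2 * 1828))
kappa^-1 = 0.212 nm

0.212


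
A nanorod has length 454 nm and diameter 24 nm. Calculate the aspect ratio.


Aspect ratio AR = length / diameter
AR = 454 / 24
AR = 18.92

18.92


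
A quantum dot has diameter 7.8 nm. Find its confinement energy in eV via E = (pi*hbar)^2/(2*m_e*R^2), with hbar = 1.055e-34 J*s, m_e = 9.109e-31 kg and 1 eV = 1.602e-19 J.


Radius R = 7.8/2 = 3.9 nm = 3.9e-09 m
E = (pi * 1.055e-34)^2 / (2 * 9.109e-31 * (3.9e-09)^2)
E(J) = 3.96438e-21
E = E(J) / 1.602e-19 = 0.0247 eV

0.0247


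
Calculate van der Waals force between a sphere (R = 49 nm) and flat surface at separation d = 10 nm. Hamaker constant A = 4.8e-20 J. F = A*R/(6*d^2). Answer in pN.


Convert to SI: R = 49 nm = 4.9e-08 m, d = 10 nm = 1e-08 m
F = A * R / (6 * d^2)
F = 4.8e-20 * 4.9e-08 / (6 * (1e-08)^2)
F = 3.92e-12 N = 3.92 pN

3.92


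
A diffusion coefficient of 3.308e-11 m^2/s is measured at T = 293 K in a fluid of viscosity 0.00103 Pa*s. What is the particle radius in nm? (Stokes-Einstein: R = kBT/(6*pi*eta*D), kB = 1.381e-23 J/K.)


Stokes-Einstein: R = kB*T / (6*pi*eta*D)
R = 1.381e-23 * 293 / (6 * pi * 0.00103 * 3.308e-11)
R = 6.30025e-09 m = 6.3 nm

6.3


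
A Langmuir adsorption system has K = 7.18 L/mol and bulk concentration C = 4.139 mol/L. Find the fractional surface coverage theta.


Langmuir isotherm: theta = K*C / (1 + K*C)
K*C = 7.18 * 4.139 = 29.71802
theta = 29.71802 / (1 + 29.71802) = 29.71802 / 30.71802
theta = 0.9674

0.9674


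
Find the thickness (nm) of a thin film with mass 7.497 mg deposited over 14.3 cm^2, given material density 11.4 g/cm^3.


Convert: m = 7.497 mg = 7.4970e-06 kg, A = 14.3 cm^2 = 1.4300e-03 m^2, rho = 11.4 g/cm^3 = 11400 kg/m^3
t = m / (A * rho)
t = 7.4970e-06 / (1.4300e-03 * 11400)
t = 4.5988e-07 m = 459.9 nm

459.9


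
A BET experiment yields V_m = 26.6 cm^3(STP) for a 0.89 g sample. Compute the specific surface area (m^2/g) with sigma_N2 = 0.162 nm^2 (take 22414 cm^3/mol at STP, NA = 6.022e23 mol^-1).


Number of moles in monolayer = V_m / 22414 = 26.6 / 22414 = 0.00118676
Number of molecules = moles * NA = 0.00118676 * 6.022e23
SA = molecules * sigma / mass
SA = (26.6 / 22414) * 6.022e23 * 0.162e-18 / 0.89
SA = 130.1 m^2/g

130.1


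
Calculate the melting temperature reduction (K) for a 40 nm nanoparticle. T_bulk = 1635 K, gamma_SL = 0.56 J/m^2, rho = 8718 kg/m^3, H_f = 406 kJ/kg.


Radius R = 40/2 = 20 nm = 2e-08 m
Convert H_f = 406 kJ/kg = 406000 J/kg
dT = 2 * gamma_SL * T_bulk / (rho * H_f * R)
dT = 2 * 0.56 * 1635 / (8718 * 406000 * 2e-08)
dT = 25.9 K

25.9


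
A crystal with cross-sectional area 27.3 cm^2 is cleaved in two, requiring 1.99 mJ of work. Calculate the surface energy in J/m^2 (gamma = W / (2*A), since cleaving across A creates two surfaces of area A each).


Convert: A = 27.3 cm^2 = 0.00273 m^2, W = 1.99 mJ = 0.00199 J
Cleaving exposes two faces of area A, so total new surface = 2*A and gamma = W / (2*A)
gamma = 0.00199 / (2 * 0.00273)
gamma = 0.364 J/m^2

0.364


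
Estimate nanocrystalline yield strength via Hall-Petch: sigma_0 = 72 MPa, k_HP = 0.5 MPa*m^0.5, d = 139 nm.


d = 139 nm = 1.39e-07 m
sqrt(d) = 0.000372827
Hall-Petch contribution = k / sqrt(d) = 0.5 / 0.000372827 = 1341.1 MPa
sigma = sigma_0 + k/sqrt(d) = 72 + 1341.1 = 1413.1 MPa

1413.1


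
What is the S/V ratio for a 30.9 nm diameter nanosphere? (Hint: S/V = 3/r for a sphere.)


Radius r = 30.9/2 = 15.45 nm
S/V = 3 / r = 3 / 15.45
S/V = 0.1942 nm^-1

0.1942


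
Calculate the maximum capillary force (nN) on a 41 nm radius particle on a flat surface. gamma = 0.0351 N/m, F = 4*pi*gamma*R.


Convert radius: R = 41 nm = 4.1e-08 m
F = 4 * pi * gamma * R
F = 4 * pi * 0.0351 * 4.1e-08
F = 1.80843e-08 N = 18.0843 nN

18.0843


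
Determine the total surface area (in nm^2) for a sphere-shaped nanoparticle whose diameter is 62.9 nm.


Radius r = 62.9/2 = 31.45 nm
Surface area SA = 4 * pi * r^2
SA = 4 * pi * (31.45)^2
SA = 12429.43 nm^2

12429.43


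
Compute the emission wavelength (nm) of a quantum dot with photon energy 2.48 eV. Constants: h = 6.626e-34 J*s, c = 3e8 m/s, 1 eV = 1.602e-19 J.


Convert energy: E = 2.48 eV = 2.48 * 1.602e-19 = 3.97296e-19 J
lambda = h*c / E = 6.626e-34 * 3e8 / 3.97296e-19
lambda = 5.00332e-07 m = 500.3 nm

500.3


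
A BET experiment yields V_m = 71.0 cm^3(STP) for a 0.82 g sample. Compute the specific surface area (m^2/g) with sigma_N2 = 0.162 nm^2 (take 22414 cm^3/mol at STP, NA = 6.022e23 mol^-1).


Number of moles in monolayer = V_m / 22414 = 71.0 / 22414 = 0.00316766
Number of molecules = moles * NA = 0.00316766 * 6.022e23
SA = molecules * sigma / mass
SA = (71.0 / 22414) * 6.022e23 * 0.162e-18 / 0.82
SA = 376.9 m^2/g

376.9


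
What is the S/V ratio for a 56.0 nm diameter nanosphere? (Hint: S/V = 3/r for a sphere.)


Radius r = 56.0/2 = 28 nm
S/V = 3 / r = 3 / 28
S/V = 0.1071 nm^-1

0.1071


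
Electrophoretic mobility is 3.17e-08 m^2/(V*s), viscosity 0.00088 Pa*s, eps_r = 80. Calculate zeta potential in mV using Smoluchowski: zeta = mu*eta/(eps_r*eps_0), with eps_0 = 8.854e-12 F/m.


Smoluchowski equation: zeta = mu * eta / (eps_r * eps_0)
zeta = 3.17e-08 * 0.00088 / (80 * 8.854e-12)
zeta = 0.039383 V = 39.38 mV

39.38


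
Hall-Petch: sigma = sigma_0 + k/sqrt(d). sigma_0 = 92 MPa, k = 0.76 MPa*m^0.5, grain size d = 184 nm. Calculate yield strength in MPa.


d = 184 nm = 1.84e-07 m
sqrt(d) = 0.0004289522
Hall-Petch contribution = k / sqrt(d) = 0.76 / 0.0004289522 = 1771.8 MPa
sigma = sigma_0 + k/sqrt(d) = 92 + 1771.8 = 1863.8 MPa

1863.8


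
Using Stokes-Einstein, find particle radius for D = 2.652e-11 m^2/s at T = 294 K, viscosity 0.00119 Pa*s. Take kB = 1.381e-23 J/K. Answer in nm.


Stokes-Einstein: R = kB*T / (6*pi*eta*D)
R = 1.381e-23 * 294 / (6 * pi * 0.00119 * 2.652e-11)
R = 6.82526e-09 m = 6.83 nm

6.83


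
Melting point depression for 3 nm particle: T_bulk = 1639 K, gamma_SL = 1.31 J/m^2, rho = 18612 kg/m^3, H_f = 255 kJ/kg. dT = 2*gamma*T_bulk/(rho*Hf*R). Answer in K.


Radius R = 3/2 = 1.5 nm = 1.5e-09 m
Convert H_f = 255 kJ/kg = 255000 J/kg
dT = 2 * gamma_SL * T_bulk / (rho * H_f * R)
dT = 2 * 1.31 * 1639 / (18612 * 255000 * 1.5e-09)
dT = 603.2 K

603.2


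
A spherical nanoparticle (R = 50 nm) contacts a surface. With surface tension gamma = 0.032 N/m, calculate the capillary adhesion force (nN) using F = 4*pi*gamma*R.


Convert radius: R = 50 nm = 5e-08 m
F = 4 * pi * gamma * R
F = 4 * pi * 0.032 * 5e-08
F = 2.01062e-08 N = 20.1062 nN

20.1062


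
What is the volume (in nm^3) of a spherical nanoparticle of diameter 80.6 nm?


Radius r = 80.6/2 = 40.3 nm
Volume V = (4/3) * pi * r^3
V = (4/3) * pi * (40.3)^3
V = 274159.78 nm^3

274159.78


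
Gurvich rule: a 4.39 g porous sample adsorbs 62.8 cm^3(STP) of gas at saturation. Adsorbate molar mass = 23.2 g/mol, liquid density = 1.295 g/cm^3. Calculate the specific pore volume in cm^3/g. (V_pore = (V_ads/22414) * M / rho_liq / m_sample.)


Moles adsorbed n = V_ads / 22414 = 62.8 / 22414 = 2.801820e-03 mol
Liquid volume V_liq = n * M / rho_liq = 2.801820e-03 * 23.2 / 1.295 = 0.05019 cm^3
Specific pore volume V_pore = V_liq / m_sample = 0.05019 / 4.39
V_pore = 0.0114 cm^3/g

0.0114


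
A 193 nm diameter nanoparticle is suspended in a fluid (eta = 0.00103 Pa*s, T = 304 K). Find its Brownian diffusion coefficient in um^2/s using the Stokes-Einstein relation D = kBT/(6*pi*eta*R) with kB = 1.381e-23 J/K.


Radius R = 193/2 = 96.5 nm = 9.65e-08 m
D = kB*T / (6*pi*eta*R)
D = 1.381e-23 * 304 / (6 * pi * 0.00103 * 9.65e-08)
D = 2.24079e-12 m^2/s = 2.241 um^2/s

2.241


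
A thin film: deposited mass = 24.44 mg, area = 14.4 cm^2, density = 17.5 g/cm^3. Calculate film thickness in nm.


Convert: m = 24.44 mg = 2.4440e-05 kg, A = 14.4 cm^2 = 1.4400e-03 m^2, rho = 17.5 g/cm^3 = 17500 kg/m^3
t = m / (A * rho)
t = 2.4440e-05 / (1.4400e-03 * 17500)
t = 9.6984e-07 m = 969.8 nm

969.8


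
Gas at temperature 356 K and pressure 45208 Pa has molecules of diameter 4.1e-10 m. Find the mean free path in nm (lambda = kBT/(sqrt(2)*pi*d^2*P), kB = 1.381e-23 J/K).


Mean free path: lambda = kB*T / (sqrt(2) * pi * d^2 * P)
lambda = 1.381e-23 * 356 / (sqrt(2) * pi * (4.1e-10)^2 * 45208)
lambda = 1.45612e-07 m
lambda = 145.61 nm

145.61


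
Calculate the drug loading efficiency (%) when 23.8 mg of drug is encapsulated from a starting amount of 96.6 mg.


Drug loading efficiency = (drug loaded / drug initial) * 100
DLE = 23.8 / 96.6 * 100
DLE = 0.2464 * 100
DLE = 24.64%

24.64


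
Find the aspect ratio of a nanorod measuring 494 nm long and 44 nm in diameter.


Aspect ratio AR = length / diameter
AR = 494 / 44
AR = 11.23

11.23


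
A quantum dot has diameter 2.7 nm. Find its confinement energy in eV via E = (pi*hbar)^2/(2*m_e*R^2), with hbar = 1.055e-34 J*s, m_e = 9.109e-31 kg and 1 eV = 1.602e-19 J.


Radius R = 2.7/2 = 1.35 nm = 1.35e-09 m
E = (pi * 1.055e-34)^2 / (2 * 9.109e-31 * (1.35e-09)^2)
E(J) = 3.30854e-20
E = E(J) / 1.602e-19 = 0.2065 eV

0.2065


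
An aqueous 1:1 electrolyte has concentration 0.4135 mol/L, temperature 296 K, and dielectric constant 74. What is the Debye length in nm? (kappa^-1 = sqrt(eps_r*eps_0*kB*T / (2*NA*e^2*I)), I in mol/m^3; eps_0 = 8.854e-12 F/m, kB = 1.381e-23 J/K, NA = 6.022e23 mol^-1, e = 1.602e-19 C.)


Ionic strength I = 0.4135 * 1^2 * 1000 = 413.5 mol/m^3
kappa^-1 = sqrt(74 * 8.854e-12 * 1.381e-23 * 296 / (2 * 6.022e23 * (1.602e-19)^2 * 413.5))
kappa^-1 = 0.458 nm

0.458


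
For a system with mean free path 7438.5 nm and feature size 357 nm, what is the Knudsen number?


Knudsen number Kn = lambda / L
Kn = 7438.5 / 357
Kn = 20.8361

20.8361


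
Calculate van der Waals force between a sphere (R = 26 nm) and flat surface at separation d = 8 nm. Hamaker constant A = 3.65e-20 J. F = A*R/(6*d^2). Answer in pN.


Convert to SI: R = 26 nm = 2.6e-08 m, d = 8 nm = 8e-09 m
F = A * R / (6 * d^2)
F = 3.65e-20 * 2.6e-08 / (6 * (8e-09)^2)
F = 2.47135e-12 N = 2.471 pN

2.471


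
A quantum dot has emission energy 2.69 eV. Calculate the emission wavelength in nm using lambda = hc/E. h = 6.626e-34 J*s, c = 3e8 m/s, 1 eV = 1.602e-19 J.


Convert energy: E = 2.69 eV = 2.69 * 1.602e-19 = 4.30938e-19 J
lambda = h*c / E = 6.626e-34 * 3e8 / 4.30938e-19
lambda = 4.61273e-07 m = 461.3 nm

461.3


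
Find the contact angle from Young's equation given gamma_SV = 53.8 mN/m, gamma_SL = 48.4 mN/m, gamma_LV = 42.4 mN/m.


cos(theta) = (gamma_SV - gamma_SL) / gamma_LV
cos(theta) = (53.8 - 48.4) / 42.4
cos(theta) = 0.127358
theta = arccos(0.127358) = 82.68 degrees

82.68


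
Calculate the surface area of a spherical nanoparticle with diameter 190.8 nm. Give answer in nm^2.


Radius r = 190.8/2 = 95.4 nm
Surface area SA = 4 * pi * r^2
SA = 4 * pi * (95.4)^2
SA = 114368.55 nm^2

114368.55


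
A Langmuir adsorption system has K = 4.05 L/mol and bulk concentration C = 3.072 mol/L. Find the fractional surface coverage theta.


Langmuir isotherm: theta = K*C / (1 + K*C)
K*C = 4.05 * 3.072 = 12.4416
theta = 12.4416 / (1 + 12.4416) = 12.4416 / 13.4416
theta = 0.9256

0.9256


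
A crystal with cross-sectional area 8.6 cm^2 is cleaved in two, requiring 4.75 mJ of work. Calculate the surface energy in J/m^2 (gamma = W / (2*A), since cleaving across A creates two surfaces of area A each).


Convert: A = 8.6 cm^2 = 0.00086 m^2, W = 4.75 mJ = 0.00475 J
Cleaving exposes two faces of area A, so total new surface = 2*A and gamma = W / (2*A)
gamma = 0.00475 / (2 * 0.00086)
gamma = 2.762 J/m^2

2.762


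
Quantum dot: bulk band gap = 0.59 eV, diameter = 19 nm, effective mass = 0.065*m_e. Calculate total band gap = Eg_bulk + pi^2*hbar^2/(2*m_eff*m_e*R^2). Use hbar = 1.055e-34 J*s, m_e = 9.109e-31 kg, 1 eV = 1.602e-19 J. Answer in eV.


Radius R = 19/2 nm = 9.5e-09 m
Confinement energy dE = pi^2 * hbar^2 / (2 * m_eff * m_e * R^2)
dE = pi^2 * (1.055e-34)^2 / (2 * 0.065 * 9.109e-31 * (9.5e-09)^2) J, divided by 1.602e-19 J/eV
dE = 0.0642 eV
Total band gap = E_g(bulk) + dE = 0.59 + 0.0642 = 0.6542 eV

0.6542


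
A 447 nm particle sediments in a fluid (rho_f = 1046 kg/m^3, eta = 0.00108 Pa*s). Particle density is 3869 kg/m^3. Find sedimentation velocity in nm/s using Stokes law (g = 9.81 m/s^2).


Radius R = 447/2 nm = 2.235e-07 m
Density difference = 3869 - 1046 = 2823 kg/m^3
v = 2 * R^2 * (rho_p - rho_f) * g / (9 * eta)
v = 2 * (2.235e-07)^2 * 2823 * 9.81 / (9 * 0.00108)
v = 2.84642e-07 m/s = 284.6418 nm/s

284.6418


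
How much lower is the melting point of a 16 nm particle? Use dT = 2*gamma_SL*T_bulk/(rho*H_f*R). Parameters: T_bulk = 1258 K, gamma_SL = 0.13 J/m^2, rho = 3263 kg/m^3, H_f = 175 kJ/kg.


Radius R = 16/2 = 8 nm = 8e-09 m
Convert H_f = 175 kJ/kg = 175000 J/kg
dT = 2 * gamma_SL * T_bulk / (rho * H_f * R)
dT = 2 * 0.13 * 1258 / (3263 * 175000 * 8e-09)
dT = 71.6 K

71.6


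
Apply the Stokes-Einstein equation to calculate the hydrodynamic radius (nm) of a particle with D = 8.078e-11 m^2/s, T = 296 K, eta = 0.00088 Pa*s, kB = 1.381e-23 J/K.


Stokes-Einstein: R = kB*T / (6*pi*eta*D)
R = 1.381e-23 * 296 / (6 * pi * 0.00088 * 8.078e-11)
R = 3.05069e-09 m = 3.05 nm

3.05


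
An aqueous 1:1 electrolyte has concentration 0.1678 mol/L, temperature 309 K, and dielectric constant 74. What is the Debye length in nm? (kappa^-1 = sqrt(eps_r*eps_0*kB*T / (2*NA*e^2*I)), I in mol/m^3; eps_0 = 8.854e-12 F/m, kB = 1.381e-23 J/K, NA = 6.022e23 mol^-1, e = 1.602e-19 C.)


Ionic strength I = 0.1678 * 1^2 * 1000 = 167.8 mol/m^3
kappa^-1 = sqrt(74 * 8.854e-12 * 1.381e-23 * 309 / (2 * 6.022e23 * (1.602e-19)^2 * 167.8))
kappa^-1 = 0.734 nm

0.734


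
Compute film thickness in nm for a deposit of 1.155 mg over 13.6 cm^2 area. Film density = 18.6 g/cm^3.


Convert: m = 1.155 mg = 1.1550e-06 kg, A = 13.6 cm^2 = 1.3600e-03 m^2, rho = 18.6 g/cm^3 = 18600 kg/m^3
t = m / (A * rho)
t = 1.1550e-06 / (1.3600e-03 * 18600)
t = 4.5659e-08 m = 45.7 nm

45.7


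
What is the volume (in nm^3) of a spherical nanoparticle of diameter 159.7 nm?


Radius r = 159.7/2 = 79.85 nm
Volume V = (4/3) * pi * r^3
V = (4/3) * pi * (79.85)^3
V = 2132619.47 nm^3

2132619.47


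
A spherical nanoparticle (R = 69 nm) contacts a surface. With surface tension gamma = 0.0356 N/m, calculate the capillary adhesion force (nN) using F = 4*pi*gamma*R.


Convert radius: R = 69 nm = 6.9e-08 m
F = 4 * pi * gamma * R
F = 4 * pi * 0.0356 * 6.9e-08
F = 3.0868e-08 N = 30.868 nN

30.868


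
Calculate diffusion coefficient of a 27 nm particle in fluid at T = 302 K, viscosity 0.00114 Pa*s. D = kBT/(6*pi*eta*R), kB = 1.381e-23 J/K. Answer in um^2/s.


Radius R = 27/2 = 13.5 nm = 1.35e-08 m
D = kB*T / (6*pi*eta*R)
D = 1.381e-23 * 302 / (6 * pi * 0.00114 * 1.35e-08)
D = 1.43768e-11 m^2/s = 14.377 um^2/s

14.377


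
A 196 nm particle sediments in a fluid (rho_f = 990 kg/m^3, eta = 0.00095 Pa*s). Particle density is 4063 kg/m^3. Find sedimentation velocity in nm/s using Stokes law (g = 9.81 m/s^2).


Radius R = 196/2 nm = 9.8e-08 m
Density difference = 4063 - 990 = 3073 kg/m^3
v = 2 * R^2 * (rho_p - rho_f) * g / (9 * eta)
v = 2 * (9.8e-08)^2 * 3073 * 9.81 / (9 * 0.00095)
v = 6.77248e-08 m/s = 67.7248 nm/s

67.7248


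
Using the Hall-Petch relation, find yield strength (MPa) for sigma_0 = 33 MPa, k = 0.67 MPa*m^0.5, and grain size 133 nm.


d = 133 nm = 1.33e-07 m
sqrt(d) = 0.0003646917
Hall-Petch contribution = k / sqrt(d) = 0.67 / 0.0003646917 = 1837.2 MPa
sigma = sigma_0 + k/sqrt(d) = 33 + 1837.2 = 1870.2 MPa

1870.2
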